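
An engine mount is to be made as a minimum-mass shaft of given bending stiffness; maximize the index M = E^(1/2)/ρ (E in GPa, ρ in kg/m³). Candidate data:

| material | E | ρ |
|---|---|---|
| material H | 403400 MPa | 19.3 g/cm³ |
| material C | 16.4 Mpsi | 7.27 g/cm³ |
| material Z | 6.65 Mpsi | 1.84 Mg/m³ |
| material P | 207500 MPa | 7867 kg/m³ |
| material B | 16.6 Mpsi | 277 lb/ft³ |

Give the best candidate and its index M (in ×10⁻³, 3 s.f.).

material Z, M = 3.68×10⁻³

Normalizing units and computing the index:
  material H: E = 403.4 GPa, ρ = 19300 kg/m³
  material C: E = 113.1 GPa, ρ = 7270 kg/m³
  material Z: E = 45.85 GPa, ρ = 1840 kg/m³
  material P: E = 207.5 GPa, ρ = 7867 kg/m³
  material B: E = 114.5 GPa, ρ = 4437 kg/m³
  material Z: M = 3.68×10⁻³
  material B: M = 2.41×10⁻³
  material P: M = 1.83×10⁻³
  material C: M = 1.46×10⁻³
  material H: M = 1.04×10⁻³
Material Z has the largest M.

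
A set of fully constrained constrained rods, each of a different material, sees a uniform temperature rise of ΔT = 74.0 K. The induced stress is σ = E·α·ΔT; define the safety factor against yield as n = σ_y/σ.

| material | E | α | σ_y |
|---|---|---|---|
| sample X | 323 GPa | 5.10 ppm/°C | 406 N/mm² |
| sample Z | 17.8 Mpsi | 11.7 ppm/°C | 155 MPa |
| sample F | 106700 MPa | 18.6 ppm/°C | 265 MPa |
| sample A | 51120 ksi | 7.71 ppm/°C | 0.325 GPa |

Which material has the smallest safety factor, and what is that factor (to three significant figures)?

With everything in SI (GPa, ×10⁻⁶/K, MPa):
  sample X: E = 323.0, α = 5.10, σ_y = 406.0 → σ = 122 MPa, n = 3.33
  sample Z: E = 122.7, α = 11.7, σ_y = 155.0 → σ = 106 MPa, n = 1.46
  sample F: E = 106.7, α = 18.6, σ_y = 265.0 → σ = 147 MPa, n = 1.80
  sample A: E = 352.5, α = 7.71, σ_y = 325.0 → σ = 201 MPa, n = 1.62
The minimum is sample Z at n = 1.46.

sample Z, n = 1.46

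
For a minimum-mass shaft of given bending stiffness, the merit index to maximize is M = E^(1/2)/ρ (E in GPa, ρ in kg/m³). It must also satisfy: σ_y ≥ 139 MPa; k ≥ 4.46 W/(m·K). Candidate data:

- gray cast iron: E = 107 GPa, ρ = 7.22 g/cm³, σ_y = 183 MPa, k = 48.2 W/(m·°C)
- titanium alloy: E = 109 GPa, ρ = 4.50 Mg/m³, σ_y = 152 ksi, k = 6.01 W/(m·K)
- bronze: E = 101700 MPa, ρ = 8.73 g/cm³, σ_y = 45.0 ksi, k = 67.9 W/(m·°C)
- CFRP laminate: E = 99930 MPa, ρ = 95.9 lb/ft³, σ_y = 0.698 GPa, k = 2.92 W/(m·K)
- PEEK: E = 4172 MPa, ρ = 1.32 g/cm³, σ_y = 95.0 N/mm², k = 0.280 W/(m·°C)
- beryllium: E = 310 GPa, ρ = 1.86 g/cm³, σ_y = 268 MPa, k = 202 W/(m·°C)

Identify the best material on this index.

Screen on constraints: σ_y ≥ 139 MPa; k ≥ 4.46 W/(m·K). Survivors: gray cast iron, titanium alloy, bronze, beryllium.
Convert each candidate to consistent units, then evaluate M:
  gray cast iron: E = 107.0 GPa, ρ = 7220 kg/m³
  titanium alloy: E = 109.0 GPa, ρ = 4500 kg/m³
  bronze: E = 101.7 GPa, ρ = 8730 kg/m³
  beryllium: E = 310.0 GPa, ρ = 1860 kg/m³
  beryllium: M = 9.47×10⁻³
  titanium alloy: M = 2.32×10⁻³
  gray cast iron: M = 1.43×10⁻³
  bronze: M = 1.16×10⁻³
Beryllium ranks first.

beryllium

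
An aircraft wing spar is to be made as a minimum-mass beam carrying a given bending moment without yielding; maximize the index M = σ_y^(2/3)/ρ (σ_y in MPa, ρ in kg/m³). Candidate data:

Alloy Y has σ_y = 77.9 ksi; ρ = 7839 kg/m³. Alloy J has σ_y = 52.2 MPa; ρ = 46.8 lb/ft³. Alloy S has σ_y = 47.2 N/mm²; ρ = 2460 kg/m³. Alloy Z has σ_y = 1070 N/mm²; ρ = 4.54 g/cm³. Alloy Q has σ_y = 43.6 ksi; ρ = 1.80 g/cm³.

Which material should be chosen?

Putting every candidate on a common basis:
  alloy Y: σ_y = 537.1 MPa, ρ = 7839 kg/m³
  alloy J: σ_y = 52.20 MPa, ρ = 749.7 kg/m³
  alloy S: σ_y = 47.20 MPa, ρ = 2460 kg/m³
  alloy Z: σ_y = 1070 MPa, ρ = 4540 kg/m³
  alloy Q: σ_y = 300.6 MPa, ρ = 1800 kg/m³
  alloy Q: M = 24.9×10⁻³
  alloy Z: M = 23.0×10⁻³
  alloy J: M = 18.6×10⁻³
  alloy Y: M = 8.43×10⁻³
  alloy S: M = 5.31×10⁻³
The maximum is for alloy Q.

alloy Q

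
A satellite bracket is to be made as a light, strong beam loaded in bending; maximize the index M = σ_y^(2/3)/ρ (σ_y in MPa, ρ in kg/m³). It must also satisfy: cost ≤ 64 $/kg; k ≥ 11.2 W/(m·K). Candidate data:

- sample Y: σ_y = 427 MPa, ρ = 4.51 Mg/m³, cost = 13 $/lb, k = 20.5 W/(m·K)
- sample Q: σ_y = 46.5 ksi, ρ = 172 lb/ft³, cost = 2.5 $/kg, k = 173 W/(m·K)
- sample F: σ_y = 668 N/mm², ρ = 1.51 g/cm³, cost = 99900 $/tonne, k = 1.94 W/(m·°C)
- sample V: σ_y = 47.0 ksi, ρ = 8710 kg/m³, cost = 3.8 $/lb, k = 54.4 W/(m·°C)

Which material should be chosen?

sample Q

Screen on constraints: cost ≤ 64 $/kg; k ≥ 11.2 W/(m·K). Survivors: sample Y, sample Q, sample V.
After converting to SI:
  sample Y: σ_y = 427.0 MPa, ρ = 4510 kg/m³
  sample Q: σ_y = 320.6 MPa, ρ = 2755 kg/m³
  sample V: σ_y = 324.1 MPa, ρ = 8710 kg/m³
  sample Q: M = 17.0×10⁻³
  sample Y: M = 12.6×10⁻³
  sample V: M = 5.42×10⁻³
Highest index: sample Q.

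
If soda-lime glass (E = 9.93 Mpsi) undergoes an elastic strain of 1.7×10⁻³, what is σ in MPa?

116 MPa

E = 9.93 Mpsi = 68.46 GPa.
σ = E·ε = 68460 MPa × 1.7×10⁻³ = 116 MPa.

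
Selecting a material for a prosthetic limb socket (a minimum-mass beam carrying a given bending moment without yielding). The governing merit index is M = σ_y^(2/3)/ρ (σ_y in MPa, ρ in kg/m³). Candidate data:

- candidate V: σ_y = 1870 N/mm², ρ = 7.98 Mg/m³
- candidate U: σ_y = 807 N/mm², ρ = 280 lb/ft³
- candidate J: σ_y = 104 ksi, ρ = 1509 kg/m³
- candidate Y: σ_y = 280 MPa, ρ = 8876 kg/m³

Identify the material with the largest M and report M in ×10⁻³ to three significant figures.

candidate J, M = 53.1×10⁻³

Normalizing units and computing the index:
  candidate V: σ_y = 1870 MPa, ρ = 7980 kg/m³
  candidate U: σ_y = 807.0 MPa, ρ = 4485 kg/m³
  candidate J: σ_y = 717.1 MPa, ρ = 1509 kg/m³
  candidate Y: σ_y = 280.0 MPa, ρ = 8876 kg/m³
  candidate J: M = 53.1×10⁻³
  candidate U: M = 19.3×10⁻³
  candidate V: M = 19.0×10⁻³
  candidate Y: M = 4.82×10⁻³
Candidate J has the largest M.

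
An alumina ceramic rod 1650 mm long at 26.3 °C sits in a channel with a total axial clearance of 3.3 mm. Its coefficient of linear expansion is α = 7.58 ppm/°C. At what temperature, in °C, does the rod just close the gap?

α·L₀·ΔT = 3.3 mm ⇒ ΔT = 3.3 / (7.58×10⁻⁶ × 1650.0) = 263.9 K.
T = 26.3 + 263.9 = 290.2 °C.

290 °C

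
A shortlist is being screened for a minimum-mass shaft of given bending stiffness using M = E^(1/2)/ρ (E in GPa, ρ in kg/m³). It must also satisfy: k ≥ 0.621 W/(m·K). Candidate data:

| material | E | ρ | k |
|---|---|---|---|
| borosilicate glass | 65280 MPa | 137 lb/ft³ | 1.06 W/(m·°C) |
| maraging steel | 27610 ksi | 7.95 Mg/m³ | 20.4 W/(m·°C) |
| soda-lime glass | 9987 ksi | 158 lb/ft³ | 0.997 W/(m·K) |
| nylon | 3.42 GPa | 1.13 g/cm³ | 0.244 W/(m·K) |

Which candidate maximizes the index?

Screen on constraints: k ≥ 0.621 W/(m·K). Survivors: borosilicate glass, maraging steel, soda-lime glass.
After converting to SI:
  borosilicate glass: E = 65.28 GPa, ρ = 2195 kg/m³
  maraging steel: E = 190.4 GPa, ρ = 7950 kg/m³
  soda-lime glass: E = 68.86 GPa, ρ = 2531 kg/m³
  borosilicate glass: M = 3.68×10⁻³
  soda-lime glass: M = 3.28×10⁻³
  maraging steel: M = 1.74×10⁻³
Borosilicate glass has the largest M.

borosilicate glass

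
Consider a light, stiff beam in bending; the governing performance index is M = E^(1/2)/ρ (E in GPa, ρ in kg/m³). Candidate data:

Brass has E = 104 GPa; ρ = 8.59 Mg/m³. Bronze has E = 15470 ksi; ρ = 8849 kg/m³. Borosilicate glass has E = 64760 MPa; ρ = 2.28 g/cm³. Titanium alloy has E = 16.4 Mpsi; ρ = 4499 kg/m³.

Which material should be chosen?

borosilicate glass

Convert each candidate to consistent units, then evaluate M:
  brass: E = 104.0 GPa, ρ = 8590 kg/m³
  bronze: E = 106.7 GPa, ρ = 8849 kg/m³
  borosilicate glass: E = 64.76 GPa, ρ = 2280 kg/m³
  titanium alloy: E = 113.1 GPa, ρ = 4499 kg/m³
  borosilicate glass: M = 3.53×10⁻³
  titanium alloy: M = 2.36×10⁻³
  brass: M = 1.19×10⁻³
  bronze: M = 1.17×10⁻³
Highest index: borosilicate glass.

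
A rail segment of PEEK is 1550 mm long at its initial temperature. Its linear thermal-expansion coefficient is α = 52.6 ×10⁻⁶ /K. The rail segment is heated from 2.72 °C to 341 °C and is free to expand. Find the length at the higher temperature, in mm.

ΔT = 341 − 2.72 = 338.3 K.
ΔL = α·L₀·ΔT = 52.6×10⁻⁶ × 1550 mm × 338.3 K = 27.6 mm.
L = L₀ + ΔL = 1550 + 27.6 = 1577.6 mm.

1577.6 mm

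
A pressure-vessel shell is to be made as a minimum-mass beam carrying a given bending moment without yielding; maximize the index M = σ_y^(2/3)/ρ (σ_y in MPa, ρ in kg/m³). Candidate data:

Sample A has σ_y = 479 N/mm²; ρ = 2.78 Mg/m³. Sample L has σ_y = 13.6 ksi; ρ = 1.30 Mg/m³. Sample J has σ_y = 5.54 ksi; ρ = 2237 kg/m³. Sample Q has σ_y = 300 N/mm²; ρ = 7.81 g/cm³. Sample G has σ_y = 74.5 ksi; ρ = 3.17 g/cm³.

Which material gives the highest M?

Putting every candidate on a common basis:
  sample A: σ_y = 479.0 MPa, ρ = 2780 kg/m³
  sample L: σ_y = 93.77 MPa, ρ = 1300 kg/m³
  sample J: σ_y = 38.20 MPa, ρ = 2237 kg/m³
  sample Q: σ_y = 300.0 MPa, ρ = 7810 kg/m³
  sample G: σ_y = 513.7 MPa, ρ = 3170 kg/m³
  sample A: M = 22.0×10⁻³
  sample G: M = 20.2×10⁻³
  sample L: M = 15.9×10⁻³
  sample Q: M = 5.74×10⁻³
  sample J: M = 5.07×10⁻³
Sample A ranks first.

sample A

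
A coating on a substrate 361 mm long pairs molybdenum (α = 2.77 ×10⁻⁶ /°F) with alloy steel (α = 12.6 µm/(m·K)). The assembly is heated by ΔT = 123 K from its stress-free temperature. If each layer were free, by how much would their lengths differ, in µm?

molybdenum: α = 2.77×10⁻⁶/°F × 9/5 = 4.99×10⁻⁶/K.
Δα = |4.99 − 12.6|×10⁻⁶/K = 7.61×10⁻⁶/K.
ΔL_mismatch = Δα·L·ΔT = 7.61×10⁻⁶ × 361.0 mm × 123.0 K = 338 µm.

338 µm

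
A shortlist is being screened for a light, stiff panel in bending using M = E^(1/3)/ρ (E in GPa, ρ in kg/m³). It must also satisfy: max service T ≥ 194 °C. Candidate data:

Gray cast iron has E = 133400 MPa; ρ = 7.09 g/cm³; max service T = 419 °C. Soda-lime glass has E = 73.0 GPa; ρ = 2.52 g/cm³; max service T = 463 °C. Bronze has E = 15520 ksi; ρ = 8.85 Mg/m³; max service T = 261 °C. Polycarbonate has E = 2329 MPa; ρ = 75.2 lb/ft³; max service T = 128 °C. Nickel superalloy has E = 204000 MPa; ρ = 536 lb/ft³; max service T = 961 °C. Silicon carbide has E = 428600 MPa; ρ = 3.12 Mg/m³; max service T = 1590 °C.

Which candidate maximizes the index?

Screen on constraints: max service T ≥ 194 °C. Survivors: gray cast iron, soda-lime glass, bronze, nickel superalloy, silicon carbide.
Normalizing units and computing the index:
  gray cast iron: E = 133.4 GPa, ρ = 7090 kg/m³
  soda-lime glass: E = 73.00 GPa, ρ = 2520 kg/m³
  bronze: E = 107.0 GPa, ρ = 8850 kg/m³
  nickel superalloy: E = 204.0 GPa, ρ = 8586 kg/m³
  silicon carbide: E = 428.6 GPa, ρ = 3120 kg/m³
  silicon carbide: M = 2.42×10⁻³
  soda-lime glass: M = 1.66×10⁻³
  gray cast iron: M = 0.721×10⁻³
  nickel superalloy: M = 0.686×10⁻³
  bronze: M = 0.536×10⁻³
Silicon carbide ranks first.

silicon carbide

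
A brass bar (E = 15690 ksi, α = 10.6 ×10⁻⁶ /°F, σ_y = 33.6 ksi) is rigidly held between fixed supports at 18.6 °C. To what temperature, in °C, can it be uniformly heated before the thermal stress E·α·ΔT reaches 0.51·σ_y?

E = 15690 ksi = 108.2 GPa.
α = 10.6×10⁻⁶/°F × 9/5 = 19.1×10⁻⁶/K.
σ_y = 33.6 ksi = 231.7 MPa.
E·α·ΔT = 118.1 MPa ⇒ ΔT = 118.1 / (108.2×10³ × 19.1×10⁻⁶) = 57.24 K.
T = 18.6 + 57.24 = 75.84 °C.

75.8 °C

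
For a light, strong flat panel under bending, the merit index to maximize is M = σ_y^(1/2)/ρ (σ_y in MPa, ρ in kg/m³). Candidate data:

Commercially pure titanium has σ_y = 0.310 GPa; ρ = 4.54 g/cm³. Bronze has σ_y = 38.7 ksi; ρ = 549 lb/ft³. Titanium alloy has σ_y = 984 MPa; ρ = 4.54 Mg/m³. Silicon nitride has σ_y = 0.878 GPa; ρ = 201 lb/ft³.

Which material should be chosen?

Putting every candidate on a common basis:
  commercially pure titanium: σ_y = 310.0 MPa, ρ = 4540 kg/m³
  bronze: σ_y = 266.8 MPa, ρ = 8794 kg/m³
  titanium alloy: σ_y = 984.0 MPa, ρ = 4540 kg/m³
  silicon nitride: σ_y = 878.0 MPa, ρ = 3220 kg/m³
  silicon nitride: M = 9.20×10⁻³
  titanium alloy: M = 6.91×10⁻³
  commercially pure titanium: M = 3.88×10⁻³
  bronze: M = 1.86×10⁻³
The maximum is for silicon nitride.

silicon nitride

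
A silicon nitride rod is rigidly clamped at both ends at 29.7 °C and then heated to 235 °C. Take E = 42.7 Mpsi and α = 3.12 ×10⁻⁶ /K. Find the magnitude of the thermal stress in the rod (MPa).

E = 42.7 Mpsi = 294.4 GPa.
ΔT = 205.3 K. Constrained thermal stress σ = E·α·ΔT = 294.4×10³ MPa × 3.12×10⁻⁶ × 205.3 = 189 MPa (compressive).

189 MPa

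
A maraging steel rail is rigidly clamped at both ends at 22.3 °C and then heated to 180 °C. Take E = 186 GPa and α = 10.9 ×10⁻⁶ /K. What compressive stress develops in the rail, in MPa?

ΔT = 157.7 K. Constrained thermal stress σ = E·α·ΔT = 186.0×10³ MPa × 10.9×10⁻⁶ × 157.7 = 320 MPa (compressive).

320 MPa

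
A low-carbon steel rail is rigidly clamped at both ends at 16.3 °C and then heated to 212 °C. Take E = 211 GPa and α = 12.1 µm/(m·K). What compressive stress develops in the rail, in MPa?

ΔT = 195.7 K. Constrained thermal stress σ = E·α·ΔT = 211.0×10³ MPa × 12.1×10⁻⁶ × 195.7 = 500 MPa (compressive).

500 MPa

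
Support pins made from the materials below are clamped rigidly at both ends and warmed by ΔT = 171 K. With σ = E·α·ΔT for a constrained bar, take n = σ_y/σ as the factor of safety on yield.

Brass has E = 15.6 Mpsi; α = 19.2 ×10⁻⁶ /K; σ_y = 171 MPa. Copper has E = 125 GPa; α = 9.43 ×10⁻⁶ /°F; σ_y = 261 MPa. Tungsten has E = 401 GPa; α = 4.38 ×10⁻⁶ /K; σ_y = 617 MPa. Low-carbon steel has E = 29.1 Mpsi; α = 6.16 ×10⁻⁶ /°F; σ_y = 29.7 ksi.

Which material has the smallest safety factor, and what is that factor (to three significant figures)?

In consistent units (E in GPa, α in ×10⁻⁶/K, σ_y in MPa):
  brass: E = 107.6, α = 19.2, σ_y = 171.0 → σ = 353 MPa, n = 0.484
  copper: E = 125.0, α = 17.0, σ_y = 261.0 → σ = 363 MPa, n = 0.719
  tungsten: E = 401.0, α = 4.38, σ_y = 617.0 → σ = 300 MPa, n = 2.05
  low-carbon steel: E = 200.6, α = 11.1, σ_y = 204.8 → σ = 380 MPa, n = 0.538
Smallest n: brass with n = 0.484.

brass, n = 0.484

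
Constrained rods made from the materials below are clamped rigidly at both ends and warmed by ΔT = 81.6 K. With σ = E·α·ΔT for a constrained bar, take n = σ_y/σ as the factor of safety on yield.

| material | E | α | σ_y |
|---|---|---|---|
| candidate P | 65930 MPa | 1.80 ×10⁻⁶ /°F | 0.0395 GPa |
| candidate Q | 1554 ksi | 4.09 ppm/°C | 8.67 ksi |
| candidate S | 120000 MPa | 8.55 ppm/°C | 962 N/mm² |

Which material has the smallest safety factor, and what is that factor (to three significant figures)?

With everything in SI (GPa, ×10⁻⁶/K, MPa):
  candidate P: E = 65.93, α = 3.24, σ_y = 39.50 → σ = 17.4 MPa, n = 2.27
  candidate Q: E = 10.71, α = 4.09, σ_y = 59.78 → σ = 3.58 MPa, n = 16.7
  candidate S: E = 120.0, α = 8.55, σ_y = 962.0 → σ = 83.7 MPa, n = 11.5
The minimum is candidate P at n = 2.27.

candidate P, n = 2.27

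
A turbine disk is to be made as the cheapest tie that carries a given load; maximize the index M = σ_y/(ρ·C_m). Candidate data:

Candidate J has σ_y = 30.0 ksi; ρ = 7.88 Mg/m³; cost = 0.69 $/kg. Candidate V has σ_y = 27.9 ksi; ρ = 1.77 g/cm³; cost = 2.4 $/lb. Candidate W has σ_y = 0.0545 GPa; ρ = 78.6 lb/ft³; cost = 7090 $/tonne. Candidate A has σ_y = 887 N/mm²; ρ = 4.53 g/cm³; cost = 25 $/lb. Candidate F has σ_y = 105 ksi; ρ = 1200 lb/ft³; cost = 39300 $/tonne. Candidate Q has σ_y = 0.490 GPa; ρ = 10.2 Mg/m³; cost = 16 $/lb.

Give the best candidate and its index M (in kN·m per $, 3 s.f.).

candidate J, M = 38.0 kN·m per $

Putting every candidate on a common basis:
  candidate J: σ_y = 206.8 MPa, ρ = 7880 kg/m³, cost = 0.6900 $/kg
  candidate V: σ_y = 192.4 MPa, ρ = 1770 kg/m³, cost = 5.291 $/kg
  candidate W: σ_y = 54.50 MPa, ρ = 1259 kg/m³, cost = 7.090 $/kg
  candidate A: σ_y = 887.0 MPa, ρ = 4530 kg/m³, cost = 55.11 $/kg
  candidate F: σ_y = 723.9 MPa, ρ = 19220 kg/m³, cost = 39.30 $/kg
  candidate Q: σ_y = 490.0 MPa, ρ = 10200 kg/m³, cost = 35.27 $/kg
  candidate J: M = 38.0 kN·m per $
  candidate V: M = 20.5 kN·m per $
  candidate W: M = 6.11 kN·m per $
  candidate A: M = 3.55 kN·m per $
  candidate Q: M = 1.36 kN·m per $
  candidate F: M = 0.958 kN·m per $
Candidate J has the largest M.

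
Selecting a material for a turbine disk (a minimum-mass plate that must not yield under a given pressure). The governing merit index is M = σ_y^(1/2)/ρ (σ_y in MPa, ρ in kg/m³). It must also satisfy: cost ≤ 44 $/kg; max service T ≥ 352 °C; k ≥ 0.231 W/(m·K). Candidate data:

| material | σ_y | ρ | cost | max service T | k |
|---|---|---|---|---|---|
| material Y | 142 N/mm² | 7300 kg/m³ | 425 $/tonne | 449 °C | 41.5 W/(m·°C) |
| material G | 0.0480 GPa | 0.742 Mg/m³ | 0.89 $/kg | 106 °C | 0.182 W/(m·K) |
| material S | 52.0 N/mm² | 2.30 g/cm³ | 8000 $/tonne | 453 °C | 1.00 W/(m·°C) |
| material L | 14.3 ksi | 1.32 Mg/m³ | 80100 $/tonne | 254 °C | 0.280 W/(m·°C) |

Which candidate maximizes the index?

material S

Screen on constraints: cost ≤ 44 $/kg; max service T ≥ 352 °C; k ≥ 0.231 W/(m·K). Survivors: material Y, material S.
In SI units:
  material Y: σ_y = 142.0 MPa, ρ = 7300 kg/m³
  material S: σ_y = 52.00 MPa, ρ = 2300 kg/m³
  material S: M = 3.14×10⁻³
  material Y: M = 1.63×10⁻³
Material S ranks first.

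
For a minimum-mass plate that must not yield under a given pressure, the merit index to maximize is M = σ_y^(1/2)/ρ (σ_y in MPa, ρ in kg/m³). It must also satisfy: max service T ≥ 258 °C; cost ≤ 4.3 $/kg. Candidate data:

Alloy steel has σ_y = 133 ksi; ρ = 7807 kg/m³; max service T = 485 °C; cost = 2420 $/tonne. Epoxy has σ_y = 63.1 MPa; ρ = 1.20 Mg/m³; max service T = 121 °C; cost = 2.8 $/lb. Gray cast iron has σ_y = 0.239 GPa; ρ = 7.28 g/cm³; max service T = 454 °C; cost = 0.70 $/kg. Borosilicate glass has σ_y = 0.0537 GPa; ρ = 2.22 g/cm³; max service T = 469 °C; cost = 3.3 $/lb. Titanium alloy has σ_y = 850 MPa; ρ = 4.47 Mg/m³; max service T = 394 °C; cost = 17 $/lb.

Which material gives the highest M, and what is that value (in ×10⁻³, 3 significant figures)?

Screen on constraints: max service T ≥ 258 °C; cost ≤ 4.3 $/kg. Survivors: alloy steel, gray cast iron.
Convert each candidate to consistent units, then evaluate M:
  alloy steel: σ_y = 917.0 MPa, ρ = 7807 kg/m³
  gray cast iron: σ_y = 239.0 MPa, ρ = 7280 kg/m³
  alloy steel: M = 3.88×10⁻³
  gray cast iron: M = 2.12×10⁻³
The maximum is for alloy steel.

alloy steel, M = 3.88×10⁻³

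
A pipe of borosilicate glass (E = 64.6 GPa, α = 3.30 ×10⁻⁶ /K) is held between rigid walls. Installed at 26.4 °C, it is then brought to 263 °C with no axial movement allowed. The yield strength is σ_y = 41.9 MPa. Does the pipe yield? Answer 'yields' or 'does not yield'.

yields

ΔT = 236.6 K. Constrained thermal stress σ = E·α·ΔT = 64.60×10³ MPa × 3.30×10⁻⁶ × 236.6 = 50.4 MPa (compressive).
Compare to σ_y = 41.9 MPa: σ ≥ σ_y, so it yields.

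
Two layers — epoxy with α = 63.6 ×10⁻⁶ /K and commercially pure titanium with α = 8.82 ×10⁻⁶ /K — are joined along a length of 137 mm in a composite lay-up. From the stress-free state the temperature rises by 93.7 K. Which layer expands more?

epoxy

α(epoxy) = 63.6×10⁻⁶/K vs α(commercially pure titanium) = 8.82×10⁻⁶/K.
Higher α expands more for the same ΔT: epoxy.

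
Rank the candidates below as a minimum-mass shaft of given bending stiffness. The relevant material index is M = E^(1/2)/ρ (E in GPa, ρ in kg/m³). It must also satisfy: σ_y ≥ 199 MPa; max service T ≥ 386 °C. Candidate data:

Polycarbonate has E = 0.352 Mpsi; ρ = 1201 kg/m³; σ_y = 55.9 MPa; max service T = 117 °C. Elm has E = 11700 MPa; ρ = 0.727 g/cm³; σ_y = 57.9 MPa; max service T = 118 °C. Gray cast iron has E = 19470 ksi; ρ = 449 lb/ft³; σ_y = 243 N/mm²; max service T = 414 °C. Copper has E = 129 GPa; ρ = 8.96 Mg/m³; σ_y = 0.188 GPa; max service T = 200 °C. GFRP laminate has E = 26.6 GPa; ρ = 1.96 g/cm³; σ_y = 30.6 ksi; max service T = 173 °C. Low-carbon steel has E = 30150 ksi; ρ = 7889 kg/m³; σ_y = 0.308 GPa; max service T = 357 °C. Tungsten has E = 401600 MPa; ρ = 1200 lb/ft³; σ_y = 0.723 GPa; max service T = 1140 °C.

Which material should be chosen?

gray cast iron

Screen on constraints: σ_y ≥ 199 MPa; max service T ≥ 386 °C. Survivors: gray cast iron, tungsten.
Putting every candidate on a common basis:
  gray cast iron: E = 134.2 GPa, ρ = 7192 kg/m³
  tungsten: E = 401.6 GPa, ρ = 19220 kg/m³
  gray cast iron: M = 1.61×10⁻³
  tungsten: M = 1.04×10⁻³
The maximum is for gray cast iron.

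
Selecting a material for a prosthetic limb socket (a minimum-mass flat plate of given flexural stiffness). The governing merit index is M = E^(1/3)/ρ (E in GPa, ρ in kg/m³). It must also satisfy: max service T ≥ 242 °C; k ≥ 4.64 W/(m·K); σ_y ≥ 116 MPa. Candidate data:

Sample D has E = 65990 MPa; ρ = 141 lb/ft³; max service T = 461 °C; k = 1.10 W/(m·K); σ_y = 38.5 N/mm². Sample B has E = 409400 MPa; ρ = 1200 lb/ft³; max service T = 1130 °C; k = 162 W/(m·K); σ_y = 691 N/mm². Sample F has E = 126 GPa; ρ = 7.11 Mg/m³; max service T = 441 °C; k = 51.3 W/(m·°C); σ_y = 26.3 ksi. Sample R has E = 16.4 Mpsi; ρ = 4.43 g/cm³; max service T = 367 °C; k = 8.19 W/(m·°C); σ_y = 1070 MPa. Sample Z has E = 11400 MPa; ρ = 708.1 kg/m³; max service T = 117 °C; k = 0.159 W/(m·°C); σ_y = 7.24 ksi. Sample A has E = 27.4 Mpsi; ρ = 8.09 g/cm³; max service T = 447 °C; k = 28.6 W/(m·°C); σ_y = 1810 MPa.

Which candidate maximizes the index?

sample R

Screen on constraints: max service T ≥ 242 °C; k ≥ 4.64 W/(m·K); σ_y ≥ 116 MPa. Survivors: sample B, sample F, sample R, sample A.
Normalizing units and computing the index:
  sample B: E = 409.4 GPa, ρ = 19220 kg/m³
  sample F: E = 126.0 GPa, ρ = 7110 kg/m³
  sample R: E = 113.1 GPa, ρ = 4430 kg/m³
  sample A: E = 188.9 GPa, ρ = 8090 kg/m³
  sample R: M = 1.09×10⁻³
  sample A: M = 0.709×10⁻³
  sample F: M = 0.705×10⁻³
  sample B: M = 0.386×10⁻³
The maximum is for sample R.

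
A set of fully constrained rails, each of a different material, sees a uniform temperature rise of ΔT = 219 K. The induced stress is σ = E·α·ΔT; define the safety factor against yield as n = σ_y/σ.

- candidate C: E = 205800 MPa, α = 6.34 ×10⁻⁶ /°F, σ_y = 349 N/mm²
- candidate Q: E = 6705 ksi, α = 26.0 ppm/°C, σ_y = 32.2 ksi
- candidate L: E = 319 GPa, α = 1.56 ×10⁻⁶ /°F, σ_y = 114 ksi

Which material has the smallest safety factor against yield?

Per material, after unit conversion:
  candidate C: E = 205.8, α = 11.4, σ_y = 349.0 → σ = 514 MPa, n = 0.679
  candidate Q: E = 46.23, α = 26.0, σ_y = 222.0 → σ = 263 MPa, n = 0.843
  candidate L: E = 319.0, α = 2.81, σ_y = 786.0 → σ = 196 MPa, n = 4.01
Smallest n: candidate C with n = 0.679.

candidate C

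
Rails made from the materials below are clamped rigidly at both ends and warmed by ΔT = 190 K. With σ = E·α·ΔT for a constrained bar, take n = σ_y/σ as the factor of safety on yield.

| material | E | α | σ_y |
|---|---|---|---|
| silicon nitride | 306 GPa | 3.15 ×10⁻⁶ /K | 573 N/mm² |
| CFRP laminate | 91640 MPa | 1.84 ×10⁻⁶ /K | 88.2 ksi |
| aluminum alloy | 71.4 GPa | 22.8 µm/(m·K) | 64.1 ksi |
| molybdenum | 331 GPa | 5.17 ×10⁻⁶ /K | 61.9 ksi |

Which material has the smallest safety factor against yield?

With everything in SI (GPa, ×10⁻⁶/K, MPa):
  silicon nitride: E = 306.0, α = 3.15, σ_y = 573.0 → σ = 183 MPa, n = 3.13
  CFRP laminate: E = 91.64, α = 1.84, σ_y = 608.1 → σ = 32.0 MPa, n = 19.0
  aluminum alloy: E = 71.40, α = 22.8, σ_y = 442.0 → σ = 309 MPa, n = 1.43
  molybdenum: E = 331.0, α = 5.17, σ_y = 426.8 → σ = 325 MPa, n = 1.31
The minimum is molybdenum at n = 1.31.

molybdenum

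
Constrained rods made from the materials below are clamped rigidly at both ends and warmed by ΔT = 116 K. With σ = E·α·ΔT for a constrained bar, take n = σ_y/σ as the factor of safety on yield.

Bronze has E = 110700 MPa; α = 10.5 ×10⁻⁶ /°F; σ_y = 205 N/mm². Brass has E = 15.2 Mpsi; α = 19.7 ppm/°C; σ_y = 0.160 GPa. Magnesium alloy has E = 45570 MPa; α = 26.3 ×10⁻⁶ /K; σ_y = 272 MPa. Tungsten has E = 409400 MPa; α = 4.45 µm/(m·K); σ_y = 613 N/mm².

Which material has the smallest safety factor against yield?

With everything in SI (GPa, ×10⁻⁶/K, MPa):
  bronze: E = 110.7, α = 18.9, σ_y = 205.0 → σ = 243 MPa, n = 0.845
  brass: E = 104.8, α = 19.7, σ_y = 160.0 → σ = 239 MPa, n = 0.668
  magnesium alloy: E = 45.57, α = 26.3, σ_y = 272.0 → σ = 139 MPa, n = 1.96
  tungsten: E = 409.4, α = 4.45, σ_y = 613.0 → σ = 211 MPa, n = 2.90
Brass has the lowest safety factor, n = 0.668.

brass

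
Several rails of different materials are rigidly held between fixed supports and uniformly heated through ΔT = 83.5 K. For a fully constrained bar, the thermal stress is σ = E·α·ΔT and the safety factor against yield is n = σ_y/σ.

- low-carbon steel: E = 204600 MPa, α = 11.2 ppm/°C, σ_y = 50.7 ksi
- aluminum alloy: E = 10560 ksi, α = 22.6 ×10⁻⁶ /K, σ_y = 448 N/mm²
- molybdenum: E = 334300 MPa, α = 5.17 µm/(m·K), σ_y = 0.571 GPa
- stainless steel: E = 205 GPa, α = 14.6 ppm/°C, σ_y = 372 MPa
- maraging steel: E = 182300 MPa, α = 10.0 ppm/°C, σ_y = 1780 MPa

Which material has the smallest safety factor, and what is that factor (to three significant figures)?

stainless steel, n = 1.49

Converting E to GPa, α to ×10⁻⁶/K, σ_y to MPa, then σ and n for each:
  low-carbon steel: E = 204.6, α = 11.2, σ_y = 349.6 → σ = 191 MPa, n = 1.83
  aluminum alloy: E = 72.81, α = 22.6, σ_y = 448.0 → σ = 137 MPa, n = 3.26
  molybdenum: E = 334.3, α = 5.17, σ_y = 571.0 → σ = 144 MPa, n = 3.96
  stainless steel: E = 205.0, α = 14.6, σ_y = 372.0 → σ = 250 MPa, n = 1.49
  maraging steel: E = 182.3, α = 10.0, σ_y = 1780 → σ = 152 MPa, n = 11.7
Smallest n: stainless steel with n = 1.49.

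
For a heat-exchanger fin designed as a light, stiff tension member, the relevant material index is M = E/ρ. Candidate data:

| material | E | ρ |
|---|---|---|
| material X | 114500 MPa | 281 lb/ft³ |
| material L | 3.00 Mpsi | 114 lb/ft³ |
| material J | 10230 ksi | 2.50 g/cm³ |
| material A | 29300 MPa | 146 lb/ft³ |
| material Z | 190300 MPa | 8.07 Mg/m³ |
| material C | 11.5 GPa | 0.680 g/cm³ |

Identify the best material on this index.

material J

Convert each candidate to consistent units, then evaluate M:
  material X: E = 114.5 GPa, ρ = 4501 kg/m³
  material L: E = 20.68 GPa, ρ = 1826 kg/m³
  material J: E = 70.53 GPa, ρ = 2500 kg/m³
  material A: E = 29.30 GPa, ρ = 2339 kg/m³
  material Z: E = 190.3 GPa, ρ = 8070 kg/m³
  material C: E = 11.50 GPa, ρ = 680.0 kg/m³
  material J: M = 28.2 MN·m/kg
  material X: M = 25.4 MN·m/kg
  material Z: M = 23.6 MN·m/kg
  material C: M = 16.9 MN·m/kg
  material A: M = 12.5 MN·m/kg
  material L: M = 11.3 MN·m/kg
Material J has the largest M.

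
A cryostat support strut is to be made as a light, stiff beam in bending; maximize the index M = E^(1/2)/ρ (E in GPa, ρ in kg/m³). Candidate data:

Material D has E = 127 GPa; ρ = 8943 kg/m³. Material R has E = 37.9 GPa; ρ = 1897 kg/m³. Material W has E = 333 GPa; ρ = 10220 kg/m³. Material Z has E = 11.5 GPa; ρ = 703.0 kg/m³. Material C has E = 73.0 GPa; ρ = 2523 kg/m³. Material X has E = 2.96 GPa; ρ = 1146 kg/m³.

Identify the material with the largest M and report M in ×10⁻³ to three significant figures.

Computing M directly (units already consistent):
  material Z: M = 4.82×10⁻³
  material C: M = 3.39×10⁻³
  material R: M = 3.25×10⁻³
  material W: M = 1.79×10⁻³
  material X: M = 1.50×10⁻³
  material D: M = 1.26×10⁻³
Material Z has the largest M.

material Z, M = 4.82×10⁻³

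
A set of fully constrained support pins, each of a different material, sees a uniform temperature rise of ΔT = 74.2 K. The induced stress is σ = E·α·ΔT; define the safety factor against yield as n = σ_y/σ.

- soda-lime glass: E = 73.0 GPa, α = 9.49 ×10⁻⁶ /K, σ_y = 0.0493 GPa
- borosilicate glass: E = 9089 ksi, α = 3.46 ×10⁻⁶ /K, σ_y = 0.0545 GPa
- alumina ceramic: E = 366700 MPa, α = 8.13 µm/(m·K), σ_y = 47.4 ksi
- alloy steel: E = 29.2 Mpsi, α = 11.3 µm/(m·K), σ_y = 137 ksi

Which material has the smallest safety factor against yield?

In consistent units (E in GPa, α in ×10⁻⁶/K, σ_y in MPa):
  soda-lime glass: E = 73.00, α = 9.49, σ_y = 49.30 → σ = 51.4 MPa, n = 0.959
  borosilicate glass: E = 62.67, α = 3.46, σ_y = 54.50 → σ = 16.1 MPa, n = 3.39
  alumina ceramic: E = 366.7, α = 8.13, σ_y = 326.8 → σ = 221 MPa, n = 1.48
  alloy steel: E = 201.3, α = 11.3, σ_y = 944.6 → σ = 169 MPa, n = 5.60
Smallest n: soda-lime glass with n = 0.959.

soda-lime glass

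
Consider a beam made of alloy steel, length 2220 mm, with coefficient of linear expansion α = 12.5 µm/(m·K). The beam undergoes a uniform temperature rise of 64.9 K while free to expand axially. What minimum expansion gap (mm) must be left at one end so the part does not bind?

ΔL = α·L₀·ΔT = 12.5×10⁻⁶ × 2220 mm × 64.90 K = 1.80 mm.

1.80 mm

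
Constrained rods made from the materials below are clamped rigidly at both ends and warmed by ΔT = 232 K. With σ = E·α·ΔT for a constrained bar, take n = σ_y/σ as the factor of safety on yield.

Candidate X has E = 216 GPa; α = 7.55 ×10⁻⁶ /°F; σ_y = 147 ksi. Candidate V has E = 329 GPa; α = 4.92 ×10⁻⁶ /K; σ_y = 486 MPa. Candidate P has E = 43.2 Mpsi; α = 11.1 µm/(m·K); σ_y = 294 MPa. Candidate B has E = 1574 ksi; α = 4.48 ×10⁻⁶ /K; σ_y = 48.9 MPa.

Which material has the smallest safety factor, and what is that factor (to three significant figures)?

Per material, after unit conversion:
  candidate X: E = 216.0, α = 13.6, σ_y = 1014 → σ = 681 MPa, n = 1.49
  candidate V: E = 329.0, α = 4.92, σ_y = 486.0 → σ = 376 MPa, n = 1.29
  candidate P: E = 297.9, α = 11.1, σ_y = 294.0 → σ = 767 MPa, n = 0.383
  candidate B: E = 10.85, α = 4.48, σ_y = 48.90 → σ = 11.3 MPa, n = 4.34
The minimum is candidate P at n = 0.383.

candidate P, n = 0.383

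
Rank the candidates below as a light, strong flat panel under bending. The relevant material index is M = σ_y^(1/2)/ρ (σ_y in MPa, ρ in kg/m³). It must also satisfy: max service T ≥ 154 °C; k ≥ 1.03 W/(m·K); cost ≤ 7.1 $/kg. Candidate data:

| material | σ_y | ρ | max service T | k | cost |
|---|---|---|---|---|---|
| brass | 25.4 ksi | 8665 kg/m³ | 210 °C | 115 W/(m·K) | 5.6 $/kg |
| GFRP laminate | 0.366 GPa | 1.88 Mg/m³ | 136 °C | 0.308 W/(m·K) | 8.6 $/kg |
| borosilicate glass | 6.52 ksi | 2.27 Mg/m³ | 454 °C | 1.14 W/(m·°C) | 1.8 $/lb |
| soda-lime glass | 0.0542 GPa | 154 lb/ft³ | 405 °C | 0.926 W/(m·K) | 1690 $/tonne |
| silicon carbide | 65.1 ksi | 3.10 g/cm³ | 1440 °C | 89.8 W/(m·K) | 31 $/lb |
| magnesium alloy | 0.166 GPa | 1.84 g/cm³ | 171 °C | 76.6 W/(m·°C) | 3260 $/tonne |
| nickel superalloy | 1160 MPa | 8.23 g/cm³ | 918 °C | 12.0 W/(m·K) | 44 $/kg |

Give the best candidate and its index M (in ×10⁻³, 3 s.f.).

Screen on constraints: max service T ≥ 154 °C; k ≥ 1.03 W/(m·K); cost ≤ 7.1 $/kg. Survivors: brass, borosilicate glass, magnesium alloy.
After converting to SI:
  brass: σ_y = 175.1 MPa, ρ = 8665 kg/m³
  borosilicate glass: σ_y = 44.95 MPa, ρ = 2270 kg/m³
  magnesium alloy: σ_y = 166.0 MPa, ρ = 1840 kg/m³
  magnesium alloy: M = 7.00×10⁻³
  borosilicate glass: M = 2.95×10⁻³
  brass: M = 1.53×10⁻³
The maximum is for magnesium alloy.

magnesium alloy, M = 7.00×10⁻³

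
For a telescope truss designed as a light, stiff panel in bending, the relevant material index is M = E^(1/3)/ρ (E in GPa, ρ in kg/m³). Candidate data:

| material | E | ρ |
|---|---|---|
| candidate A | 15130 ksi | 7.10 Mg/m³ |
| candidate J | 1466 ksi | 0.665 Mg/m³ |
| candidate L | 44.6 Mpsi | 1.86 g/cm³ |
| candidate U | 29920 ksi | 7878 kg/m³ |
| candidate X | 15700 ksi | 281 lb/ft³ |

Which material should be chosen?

candidate L

Convert each candidate to consistent units, then evaluate M:
  candidate A: E = 104.3 GPa, ρ = 7100 kg/m³
  candidate J: E = 10.11 GPa, ρ = 665.0 kg/m³
  candidate L: E = 307.5 GPa, ρ = 1860 kg/m³
  candidate U: E = 206.3 GPa, ρ = 7878 kg/m³
  candidate X: E = 108.2 GPa, ρ = 4501 kg/m³
  candidate L: M = 3.63×10⁻³
  candidate J: M = 3.25×10⁻³
  candidate X: M = 1.06×10⁻³
  candidate U: M = 0.750×10⁻³
  candidate A: M = 0.663×10⁻³
Candidate L ranks first.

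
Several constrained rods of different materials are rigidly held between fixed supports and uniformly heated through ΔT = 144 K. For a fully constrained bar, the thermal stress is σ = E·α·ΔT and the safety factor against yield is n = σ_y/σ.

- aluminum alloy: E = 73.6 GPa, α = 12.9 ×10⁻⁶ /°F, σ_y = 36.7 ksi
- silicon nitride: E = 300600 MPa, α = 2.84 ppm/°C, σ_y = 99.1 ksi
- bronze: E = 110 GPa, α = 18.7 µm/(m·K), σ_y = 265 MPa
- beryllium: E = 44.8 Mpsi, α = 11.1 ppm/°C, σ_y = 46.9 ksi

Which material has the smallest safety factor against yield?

Converting E to GPa, α to ×10⁻⁶/K, σ_y to MPa, then σ and n for each:
  aluminum alloy: E = 73.60, α = 23.2, σ_y = 253.0 → σ = 246 MPa, n = 1.03
  silicon nitride: E = 300.6, α = 2.84, σ_y = 683.3 → σ = 123 MPa, n = 5.56
  bronze: E = 110.0, α = 18.7, σ_y = 265.0 → σ = 296 MPa, n = 0.895
  beryllium: E = 308.9, α = 11.1, σ_y = 323.4 → σ = 494 MPa, n = 0.655
The minimum is beryllium at n = 0.655.

beryllium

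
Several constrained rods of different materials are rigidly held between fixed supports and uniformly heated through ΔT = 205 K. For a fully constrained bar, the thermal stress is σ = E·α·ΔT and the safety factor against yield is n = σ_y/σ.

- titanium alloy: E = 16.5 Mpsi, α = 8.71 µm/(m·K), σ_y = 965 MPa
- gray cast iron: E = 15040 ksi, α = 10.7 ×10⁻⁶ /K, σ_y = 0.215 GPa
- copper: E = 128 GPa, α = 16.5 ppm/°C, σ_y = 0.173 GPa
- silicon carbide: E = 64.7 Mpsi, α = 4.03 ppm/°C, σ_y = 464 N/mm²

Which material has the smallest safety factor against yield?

In consistent units (E in GPa, α in ×10⁻⁶/K, σ_y in MPa):
  titanium alloy: E = 113.8, α = 8.71, σ_y = 965.0 → σ = 203 MPa, n = 4.75
  gray cast iron: E = 103.7, α = 10.7, σ_y = 215.0 → σ = 227 MPa, n = 0.945
  copper: E = 128.0, α = 16.5, σ_y = 173.0 → σ = 433 MPa, n = 0.400
  silicon carbide: E = 446.1, α = 4.03, σ_y = 464.0 → σ = 369 MPa, n = 1.26
Smallest n: copper with n = 0.400.

copper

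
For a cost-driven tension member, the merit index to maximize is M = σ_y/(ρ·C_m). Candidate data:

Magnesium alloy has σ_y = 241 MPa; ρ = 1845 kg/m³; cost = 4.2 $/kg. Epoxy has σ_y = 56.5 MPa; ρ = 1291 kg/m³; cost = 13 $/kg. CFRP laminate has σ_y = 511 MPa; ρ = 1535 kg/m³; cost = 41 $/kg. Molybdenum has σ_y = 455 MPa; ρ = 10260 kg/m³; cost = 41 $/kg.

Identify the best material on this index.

magnesium alloy

Per-candidate index values:
  magnesium alloy: M = 31.1 kN·m per $
  CFRP laminate: M = 8.12 kN·m per $
  epoxy: M = 3.37 kN·m per $
  molybdenum: M = 1.08 kN·m per $
Highest index: magnesium alloy.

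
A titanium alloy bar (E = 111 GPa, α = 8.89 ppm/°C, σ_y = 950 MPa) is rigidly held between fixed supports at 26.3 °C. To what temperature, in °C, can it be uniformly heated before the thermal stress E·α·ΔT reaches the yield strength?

989 °C

E·α·ΔT = 950.0 MPa ⇒ ΔT = 950.0 / (111.0×10³ × 8.89×10⁻⁶) = 962.7 K.
T = 26.3 + 962.7 = 989.0 °C.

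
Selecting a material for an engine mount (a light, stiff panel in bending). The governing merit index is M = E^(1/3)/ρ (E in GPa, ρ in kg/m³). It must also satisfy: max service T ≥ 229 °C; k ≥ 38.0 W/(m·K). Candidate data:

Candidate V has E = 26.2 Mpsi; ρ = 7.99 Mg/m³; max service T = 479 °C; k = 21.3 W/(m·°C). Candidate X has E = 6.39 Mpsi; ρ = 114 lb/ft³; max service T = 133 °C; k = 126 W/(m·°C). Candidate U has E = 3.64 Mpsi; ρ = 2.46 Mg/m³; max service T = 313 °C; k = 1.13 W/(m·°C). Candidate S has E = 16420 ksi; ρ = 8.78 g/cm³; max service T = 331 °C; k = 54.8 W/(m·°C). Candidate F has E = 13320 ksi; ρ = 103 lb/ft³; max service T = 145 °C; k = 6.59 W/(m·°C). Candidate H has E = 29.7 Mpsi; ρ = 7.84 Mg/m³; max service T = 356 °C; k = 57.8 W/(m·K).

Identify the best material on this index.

candidate H

Screen on constraints: max service T ≥ 229 °C; k ≥ 38.0 W/(m·K). Survivors: candidate S, candidate H.
Putting every candidate on a common basis:
  candidate S: E = 113.2 GPa, ρ = 8780 kg/m³
  candidate H: E = 204.8 GPa, ρ = 7840 kg/m³
  candidate H: M = 0.752×10⁻³
  candidate S: M = 0.551×10⁻³
Highest index: candidate H.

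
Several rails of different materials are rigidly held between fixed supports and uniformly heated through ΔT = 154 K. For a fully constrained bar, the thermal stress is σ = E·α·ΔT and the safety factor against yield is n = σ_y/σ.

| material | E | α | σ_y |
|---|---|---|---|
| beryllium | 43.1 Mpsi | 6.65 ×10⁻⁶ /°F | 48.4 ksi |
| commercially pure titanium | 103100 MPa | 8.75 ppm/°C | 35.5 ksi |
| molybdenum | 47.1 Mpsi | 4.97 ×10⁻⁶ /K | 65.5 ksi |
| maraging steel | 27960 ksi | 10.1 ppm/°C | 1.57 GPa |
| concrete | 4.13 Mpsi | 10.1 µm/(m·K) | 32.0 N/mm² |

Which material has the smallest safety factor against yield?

In consistent units (E in GPa, α in ×10⁻⁶/K, σ_y in MPa):
  beryllium: E = 297.2, α = 12.0, σ_y = 333.7 → σ = 548 MPa, n = 0.609
  commercially pure titanium: E = 103.1, α = 8.75, σ_y = 244.8 → σ = 139 MPa, n = 1.76
  molybdenum: E = 324.7, α = 4.97, σ_y = 451.6 → σ = 249 MPa, n = 1.82
  maraging steel: E = 192.8, α = 10.1, σ_y = 1570 → σ = 300 MPa, n = 5.24
  concrete: E = 28.48, α = 10.1, σ_y = 32.00 → σ = 44.3 MPa, n = 0.723
Beryllium has the lowest safety factor, n = 0.609.

beryllium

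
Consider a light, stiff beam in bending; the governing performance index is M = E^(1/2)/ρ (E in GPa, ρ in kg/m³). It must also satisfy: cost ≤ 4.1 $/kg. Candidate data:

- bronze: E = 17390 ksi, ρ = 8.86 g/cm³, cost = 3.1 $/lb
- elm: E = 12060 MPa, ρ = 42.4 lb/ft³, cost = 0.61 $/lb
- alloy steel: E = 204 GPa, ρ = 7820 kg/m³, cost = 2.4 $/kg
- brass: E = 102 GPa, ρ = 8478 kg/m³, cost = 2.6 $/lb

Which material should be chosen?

elm

Screen on constraints: cost ≤ 4.1 $/kg. Survivors: elm, alloy steel.
Convert each candidate to consistent units, then evaluate M:
  elm: E = 12.06 GPa, ρ = 679.2 kg/m³
  alloy steel: E = 204.0 GPa, ρ = 7820 kg/m³
  elm: M = 5.11×10⁻³
  alloy steel: M = 1.83×10⁻³
Elm has the largest M.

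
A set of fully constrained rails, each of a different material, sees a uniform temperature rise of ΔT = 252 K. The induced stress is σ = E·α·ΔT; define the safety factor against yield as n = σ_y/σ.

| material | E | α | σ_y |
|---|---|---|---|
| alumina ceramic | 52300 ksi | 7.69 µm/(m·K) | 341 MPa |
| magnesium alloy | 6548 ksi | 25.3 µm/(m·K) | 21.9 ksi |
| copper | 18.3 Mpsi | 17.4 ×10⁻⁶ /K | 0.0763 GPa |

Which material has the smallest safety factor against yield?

copper

Per material, after unit conversion:
  alumina ceramic: E = 360.6, α = 7.69, σ_y = 341.0 → σ = 699 MPa, n = 0.488
  magnesium alloy: E = 45.15, α = 25.3, σ_y = 151.0 → σ = 288 MPa, n = 0.525
  copper: E = 126.2, α = 17.4, σ_y = 76.30 → σ = 553 MPa, n = 0.138
The minimum is copper at n = 0.138.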